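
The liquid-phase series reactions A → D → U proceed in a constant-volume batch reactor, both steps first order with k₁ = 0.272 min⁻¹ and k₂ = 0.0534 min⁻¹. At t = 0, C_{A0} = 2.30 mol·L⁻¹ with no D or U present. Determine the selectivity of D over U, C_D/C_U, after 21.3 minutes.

The intermediate concentration in a first-order A→B→C sequence is C_D = k₁C_{A0}(e^(−k₁t) − e^(−k₂t))/(k₂−k₁).
e^(−k₁t) = e^(−0.272×21.3) = e^(−5.794) = 0.003047; e^(−k₂t) = e^(−1.137) = 0.3206.
C_D = 0.272×2.30/(0.0534−0.272) × (0.003047−0.3206) = (-2.862)×(-0.3176) = 0.9089 mol·L⁻¹.
C_A = C_{A0}e^(−k₁t) = 0.007008 mol·L⁻¹, so C_U = C_{A0}−C_A−C_D = 1.384 mol·L⁻¹; C_D/C_U = 0.657.

0.657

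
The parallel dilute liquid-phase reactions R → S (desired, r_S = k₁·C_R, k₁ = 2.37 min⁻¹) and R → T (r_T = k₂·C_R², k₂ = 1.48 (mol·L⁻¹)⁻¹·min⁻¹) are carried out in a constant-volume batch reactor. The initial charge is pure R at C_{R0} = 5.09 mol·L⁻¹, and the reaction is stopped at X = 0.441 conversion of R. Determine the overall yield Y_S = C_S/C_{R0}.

C_R = C_{R0}(1−X) = 2.845 mol·L⁻¹.
Along a PFR/batch, dC_S/dC_R = −r_S/(r_S+r_T) = −k₁/(k₁+k₂·C_R).
Integrating from C_{R0} to C_R: C_S = (2.37/1.48)·ln[(2.37+1.48·5.09)/(2.37+1.48·2.85)] = 1.601·ln(9.903/6.581) = 0.6544 mol·L⁻¹.
Y_S = C_S/C_{R0} = 0.6544/5.09 = 0.129.

0.129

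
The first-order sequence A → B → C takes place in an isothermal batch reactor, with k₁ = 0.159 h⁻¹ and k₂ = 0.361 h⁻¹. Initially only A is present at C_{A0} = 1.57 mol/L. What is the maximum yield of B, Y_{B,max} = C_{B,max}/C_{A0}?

0.231

For a first-order series the maximum intermediate yield is C_{B,max}/C_{A0} = (k₁/k₂)^[k₂/(k₂−k₁)].
= (0.159/0.361)^(0.361/(0.361−0.159)) = (0.4404)^(1.787) = 0.2310.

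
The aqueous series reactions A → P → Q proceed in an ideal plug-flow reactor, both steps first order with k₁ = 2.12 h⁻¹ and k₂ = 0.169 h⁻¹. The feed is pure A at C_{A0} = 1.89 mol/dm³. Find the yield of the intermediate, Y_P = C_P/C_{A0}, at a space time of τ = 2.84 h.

0.670

Solving the coupled first-order balances gives C_P(τ) = [k₁/(k₂−k₁)]·C_{A0}·(e^(−k₁τ) − e^(−k₂τ)).
e^(−k₁τ) = e^(−2.12×2.84) = e^(−6.021) = 0.002428; e^(−k₂τ) = e^(−0.4800) = 0.6188.
C_P = 2.12×1.89/(0.169−2.12) × (0.002428−0.6188) = (-2.054)×(-0.6164) = 1.266 mol/dm³.
Y_P = C_P/C_{A0} = 1.266/1.89 = 0.670.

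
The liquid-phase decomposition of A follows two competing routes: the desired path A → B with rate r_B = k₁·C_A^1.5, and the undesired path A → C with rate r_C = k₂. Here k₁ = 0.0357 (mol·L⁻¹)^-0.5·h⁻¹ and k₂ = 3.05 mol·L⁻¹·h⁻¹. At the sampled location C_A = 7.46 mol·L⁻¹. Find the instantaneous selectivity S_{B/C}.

S_{B/C} = r_B/r_C = (k₁·C_A^1.5)/(k₂) = (k₁/k₂)·C_A^1.5.
= (0.0357×7.460^1.5) / (3.05) = 0.7274/3.050 = 0.238.
Since the desired path is higher order in A, keeping C_A high (PFR or concentrated feed) favours B.

0.238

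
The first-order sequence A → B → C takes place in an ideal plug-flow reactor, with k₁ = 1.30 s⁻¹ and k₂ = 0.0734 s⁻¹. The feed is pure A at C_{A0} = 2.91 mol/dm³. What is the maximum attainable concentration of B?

2.45 mol/dm³

For a first-order series the maximum intermediate yield is C_{B,max}/C_{A0} = (k₁/k₂)^[k₂/(k₂−k₁)].
= (1.30/0.0734)^(0.0734/(0.0734−1.30)) = (17.71)^(-0.05984) = 0.8420.
C_{B,max} = 0.8420×2.91 = 2.45 mol/dm³.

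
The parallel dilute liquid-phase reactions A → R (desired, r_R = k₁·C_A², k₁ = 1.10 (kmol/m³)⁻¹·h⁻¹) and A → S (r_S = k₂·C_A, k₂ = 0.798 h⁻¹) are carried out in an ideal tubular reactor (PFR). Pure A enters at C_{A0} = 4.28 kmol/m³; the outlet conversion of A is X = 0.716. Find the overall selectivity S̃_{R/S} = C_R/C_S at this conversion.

C_A = C_{A0}(1−X) = 1.216 kmol/m³.
Along a PFR/batch, dC_S/dC_A = −r_S/(r_R+r_S) = −k₂/(k₂+k₁·C_A).
Integrating from C_{A0} to C_A: C_S = (0.798/1.10)·ln[(0.798+1.10·4.28)/(0.798+1.10·1.22)] = 0.7255·ln(5.506/2.135) = 0.6873 kmol/m³.
Then C_R = (C_{A0}−C_A) − C_S = 3.064 − 0.6873 = 2.377 kmol/m³.
S̃_{R/S} = C_R/C_S = 2.377/0.6873 = 3.46.

3.46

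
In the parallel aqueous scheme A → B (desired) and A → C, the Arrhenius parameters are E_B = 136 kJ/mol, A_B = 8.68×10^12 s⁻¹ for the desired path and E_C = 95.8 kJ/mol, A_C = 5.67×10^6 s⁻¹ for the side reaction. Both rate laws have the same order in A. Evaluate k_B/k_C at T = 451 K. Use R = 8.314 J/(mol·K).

33.8

With equal orders, S_{B/C} = k_B/k_C = (A_B/A_C)·exp[(E_C−E_B)/(RT)].
(E_C−E_B)/(RT) = (95.8−136)×10³/(8.314×451) = -40200/3750 = -10.72.
k_B/k_C = (8.68×10^12/5.67×10^6)·exp(-10.72) = 1.531×10^6 × 2.207×10^-5 = 33.8.
Since E_B > E_C, raising the temperature improves selectivity toward B.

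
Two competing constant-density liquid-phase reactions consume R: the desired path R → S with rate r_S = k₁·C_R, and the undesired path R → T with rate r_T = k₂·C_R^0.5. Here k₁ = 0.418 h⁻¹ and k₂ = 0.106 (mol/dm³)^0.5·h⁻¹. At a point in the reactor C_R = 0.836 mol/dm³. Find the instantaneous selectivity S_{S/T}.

3.61

S_{S/T} = r_S/r_T = (k₁·C_R)/(k₂·C_R^0.5) = (k₁/k₂)·C_R^0.5.
= (0.418×0.8360) / (0.106×0.8360^0.5) = 0.3494/0.09692 = 3.61.
Since the desired path is higher order in R, keeping C_R high (PFR or concentrated feed) favours S.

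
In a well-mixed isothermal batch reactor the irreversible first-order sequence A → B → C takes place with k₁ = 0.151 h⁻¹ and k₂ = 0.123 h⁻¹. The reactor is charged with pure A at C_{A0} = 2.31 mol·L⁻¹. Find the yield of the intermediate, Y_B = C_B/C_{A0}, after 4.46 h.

0.366

Solving the coupled first-order balances gives C_B(t) = [k₁/(k₂−k₁)]·C_{A0}·(e^(−k₁t) − e^(−k₂t)).
e^(−k₁t) = e^(−0.151×4.46) = e^(−0.6735) = 0.5099; e^(−k₂t) = e^(−0.5486) = 0.5778.
C_B = 0.151×2.31/(0.123−0.151) × (0.5099−0.5778) = (-12.46)×(-0.06783) = 0.8450 mol·L⁻¹.
Y_B = C_B/C_{A0} = 0.8450/2.31 = 0.366.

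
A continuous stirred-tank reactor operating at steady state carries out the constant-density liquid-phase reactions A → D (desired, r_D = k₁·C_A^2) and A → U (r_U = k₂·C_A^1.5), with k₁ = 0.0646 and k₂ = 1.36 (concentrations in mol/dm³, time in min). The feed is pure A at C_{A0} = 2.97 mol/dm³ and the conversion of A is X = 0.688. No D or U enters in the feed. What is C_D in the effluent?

Exit C_A = C_{A0}(1−X) = 2.97×0.312 = 0.9266 mol/dm³.
In a CSTR the entire volume is at exit conditions, so r_D = 0.0646×0.9266^2 = 0.05547 and r_U = 1.36×0.9266^1.5 = 1.213.
Fraction of consumed A going to D: r_D/(r_D+r_U) = 0.04373.
C_D = 0.04373·C_{A0}·X = 0.04373×2.97×0.688 = 0.0893 mol/dm³.

0.0893 mol/dm³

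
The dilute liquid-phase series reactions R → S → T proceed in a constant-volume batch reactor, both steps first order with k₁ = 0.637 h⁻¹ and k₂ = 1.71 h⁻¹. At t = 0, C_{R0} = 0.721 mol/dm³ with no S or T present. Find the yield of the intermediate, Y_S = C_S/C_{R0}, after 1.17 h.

0.201

The intermediate concentration in a first-order A→B→C sequence is C_S = k₁C_{R0}(e^(−k₁t) − e^(−k₂t))/(k₂−k₁).
e^(−k₁t) = e^(−0.637×1.17) = e^(−0.7453) = 0.4746; e^(−k₂t) = e^(−2.001) = 0.1352.
C_S = 0.637×0.721/(1.71−0.637) × (0.4746−0.1352) = 0.4280×0.3394 = 0.1453 mol/dm³.
Y_S = C_S/C_{R0} = 0.1453/0.721 = 0.201.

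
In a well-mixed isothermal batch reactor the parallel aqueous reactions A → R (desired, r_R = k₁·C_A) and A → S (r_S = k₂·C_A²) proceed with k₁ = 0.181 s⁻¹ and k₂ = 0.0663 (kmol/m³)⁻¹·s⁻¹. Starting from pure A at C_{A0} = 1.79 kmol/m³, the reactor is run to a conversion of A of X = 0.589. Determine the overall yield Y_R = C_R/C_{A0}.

C_A = C_{A0}(1−X) = 0.7357 kmol/m³.
Along a PFR/batch, dC_R/dC_A = −r_R/(r_R+r_S) = −k₁/(k₁+k₂·C_A).
Integrating from C_{A0} to C_A: C_R = (0.181/0.0663)·ln[(0.181+0.0663·1.79)/(0.181+0.0663·0.736)] = 2.730·ln(0.2997/0.2298) = 0.7251 kmol/m³.
Y_R = C_R/C_{A0} = 0.7251/1.79 = 0.405.

0.405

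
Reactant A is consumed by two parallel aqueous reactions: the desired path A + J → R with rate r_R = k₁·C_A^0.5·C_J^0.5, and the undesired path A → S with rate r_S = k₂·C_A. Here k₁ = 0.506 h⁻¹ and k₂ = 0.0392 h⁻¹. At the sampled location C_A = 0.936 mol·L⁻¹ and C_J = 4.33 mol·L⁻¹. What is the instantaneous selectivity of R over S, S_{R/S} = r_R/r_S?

27.8

S_{R/S} = r_R/r_S = (k₁·C_A^0.5·C_J^0.5)/(k₂·C_A) = (k₁/k₂)·C_A^-0.5·C_J^0.5.
= (0.506×0.9360^0.5×4.330^0.5) / (0.0392×0.9360) = 1.019/0.03669 = 27.8.
The undesired path is higher order in A, so low C_A (CSTR or dilute feed) favours R.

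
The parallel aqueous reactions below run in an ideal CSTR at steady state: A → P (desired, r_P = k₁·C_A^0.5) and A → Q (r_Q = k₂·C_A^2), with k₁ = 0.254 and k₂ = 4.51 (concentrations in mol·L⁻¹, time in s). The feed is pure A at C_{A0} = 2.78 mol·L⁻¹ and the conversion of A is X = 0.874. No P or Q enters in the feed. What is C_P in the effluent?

0.519 mol·L⁻¹

Exit C_A = C_{A0}(1−X) = 2.78×0.126 = 0.3503 mol·L⁻¹.
A CSTR operates uniformly at the exit composition, giving r_P = 0.1503 and r_Q = 0.5534 (each k·C_A^n at C_A = 0.3503).
Fraction of consumed A going to P: r_P/(r_P+r_Q) = 0.2136.
C_P = 0.2136·C_{A0}·X = 0.2136×2.78×0.874 = 0.519 mol·L⁻¹.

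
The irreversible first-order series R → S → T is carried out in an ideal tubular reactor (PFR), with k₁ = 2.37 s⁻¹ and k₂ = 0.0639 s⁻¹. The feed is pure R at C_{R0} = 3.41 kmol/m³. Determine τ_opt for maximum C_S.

Setting dC_S/dτ = 0 gives τ_opt = ln(k₂/k₁)/(k₂−k₁).
= ln(0.0639/2.37)/(0.0639−2.37) = ln(0.02696)/-2.306 = -3.613/-2.306 = 1.57 s.

1.57 s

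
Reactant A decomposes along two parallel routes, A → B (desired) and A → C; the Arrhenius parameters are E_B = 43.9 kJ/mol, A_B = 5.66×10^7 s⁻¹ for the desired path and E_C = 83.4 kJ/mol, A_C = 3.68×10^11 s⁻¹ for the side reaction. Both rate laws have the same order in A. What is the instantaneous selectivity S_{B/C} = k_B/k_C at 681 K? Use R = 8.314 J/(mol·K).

With equal orders, S_{B/C} = k_B/k_C = (A_B/A_C)·exp[(E_C−E_B)/(RT)].
(E_C−E_B)/(RT) = (83.4−43.9)×10³/(8.314×681) = 39500/5662 = 6.977.
k_B/k_C = (5.66×10^7/3.68×10^11)·exp(6.977) = 1.538×10^-4 × 1071 = 0.165.
Since E_B < E_C, lowering the temperature improves selectivity toward B.

0.165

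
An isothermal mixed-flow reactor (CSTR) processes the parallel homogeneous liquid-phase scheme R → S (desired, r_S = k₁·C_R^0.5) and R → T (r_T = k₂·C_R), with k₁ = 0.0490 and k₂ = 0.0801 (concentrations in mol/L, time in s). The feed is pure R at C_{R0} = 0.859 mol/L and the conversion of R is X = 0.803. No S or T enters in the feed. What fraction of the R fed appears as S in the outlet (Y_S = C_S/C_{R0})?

Exit C_R = C_{R0}(1−X) = 0.859×0.197 = 0.1692 mol/L.
In a CSTR the entire volume is at exit conditions, so r_S = 0.0490×0.1692^0.5 = 0.02016 and r_T = 0.0801×0.1692 = 0.01355.
Fraction of consumed R going to S: r_S/(r_S+r_T) = 0.5979.
C_S = 0.5979·C_{R0}·X = 0.5979×0.859×0.803 = 0.412 mol/L; Y_S = C_S/C_{R0} = 0.480.

0.480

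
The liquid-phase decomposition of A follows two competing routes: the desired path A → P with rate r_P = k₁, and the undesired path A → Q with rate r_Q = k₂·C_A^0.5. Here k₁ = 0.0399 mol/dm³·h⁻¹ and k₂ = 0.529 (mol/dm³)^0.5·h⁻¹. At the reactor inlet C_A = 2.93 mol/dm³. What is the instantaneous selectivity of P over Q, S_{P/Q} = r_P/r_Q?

0.0441

S_{P/Q} = r_P/r_Q = (k₁)/(k₂·C_A^0.5) = (k₁/k₂)·C_A^-0.5.
= (0.0399) / (0.529×2.930^0.5) = 0.03990/0.9055 = 0.0441.
The undesired path is higher order in A, so low C_A (CSTR or dilute feed) favours P.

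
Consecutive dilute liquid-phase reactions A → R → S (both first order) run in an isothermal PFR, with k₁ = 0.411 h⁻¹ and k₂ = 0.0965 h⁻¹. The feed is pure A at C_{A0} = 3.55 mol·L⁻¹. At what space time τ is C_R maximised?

4.61 h

Setting dC_R/dτ = 0 gives τ_opt = ln(k₂/k₁)/(k₂−k₁).
= ln(0.0965/0.411)/(0.0965−0.411) = ln(0.2348)/-0.3145 = -1.449/-0.3145 = 4.61 h.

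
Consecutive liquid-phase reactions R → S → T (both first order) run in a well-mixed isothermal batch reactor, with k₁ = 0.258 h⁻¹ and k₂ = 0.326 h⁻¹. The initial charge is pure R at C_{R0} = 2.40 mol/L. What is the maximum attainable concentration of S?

For a first-order series the maximum intermediate yield is C_{S,max}/C_{R0} = (k₁/k₂)^[k₂/(k₂−k₁)].
= (0.258/0.326)^(0.326/(0.326−0.258)) = (0.7914)^(4.794) = 0.3258.
C_{S,max} = 0.3258×2.40 = 0.782 mol/L.

0.782 mol/L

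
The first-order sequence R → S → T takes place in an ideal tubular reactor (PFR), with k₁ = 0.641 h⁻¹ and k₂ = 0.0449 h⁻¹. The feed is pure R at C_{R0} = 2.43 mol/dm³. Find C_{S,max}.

For a first-order series the maximum intermediate yield is C_{S,max}/C_{R0} = (k₁/k₂)^[k₂/(k₂−k₁)].
= (0.641/0.0449)^(0.0449/(0.0449−0.641)) = (14.28)^(-0.07532) = 0.8185.
C_{S,max} = 0.8185×2.43 = 1.99 mol/dm³.

1.99 mol/dm³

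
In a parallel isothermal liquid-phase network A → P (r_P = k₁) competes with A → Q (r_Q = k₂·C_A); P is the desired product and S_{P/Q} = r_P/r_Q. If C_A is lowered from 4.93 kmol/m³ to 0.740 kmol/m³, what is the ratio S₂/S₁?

6.66

S_{P/Q} = (k₁/k₂)·C_A⁻¹, so S₂/S₁ = (C_{A,2}/C_{A,1})⁻¹.
= 4.93/0.740 = 6.66.
Selectivity toward P rises as C_A falls — low-concentration operation is favoured.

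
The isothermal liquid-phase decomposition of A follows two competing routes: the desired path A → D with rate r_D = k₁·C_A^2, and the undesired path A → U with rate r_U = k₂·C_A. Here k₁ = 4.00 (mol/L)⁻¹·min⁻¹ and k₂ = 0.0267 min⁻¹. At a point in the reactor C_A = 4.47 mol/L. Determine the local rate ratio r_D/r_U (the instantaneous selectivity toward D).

S_{D/U} = r_D/r_U = (k₁·C_A^2)/(k₂·C_A) = (k₁/k₂)·C_A.
= (4.00×4.470^2) / (0.0267×4.470) = 79.92/0.1193 = 670.
Since the desired path is higher order in A, keeping C_A high (PFR or concentrated feed) favours D.

670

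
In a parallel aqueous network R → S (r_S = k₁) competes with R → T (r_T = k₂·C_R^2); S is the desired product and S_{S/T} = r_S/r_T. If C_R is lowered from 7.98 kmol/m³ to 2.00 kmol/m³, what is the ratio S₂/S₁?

S_{S/T} = (k₁/k₂)·C_R^-2, so S₂/S₁ = (C_{R,2}/C_{R,1})^-2.
= (2.00/7.98)^(-2) = (0.2506)^(-2) = 15.9.

15.9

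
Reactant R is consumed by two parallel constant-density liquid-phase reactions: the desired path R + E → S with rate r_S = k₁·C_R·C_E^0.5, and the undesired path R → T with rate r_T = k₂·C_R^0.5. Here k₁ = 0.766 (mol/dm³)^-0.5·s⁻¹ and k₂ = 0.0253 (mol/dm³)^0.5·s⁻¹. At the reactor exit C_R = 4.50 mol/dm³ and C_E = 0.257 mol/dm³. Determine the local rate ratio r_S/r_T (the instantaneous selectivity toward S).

S_{S/T} = r_S/r_T = (k₁·C_R·C_E^0.5)/(k₂·C_R^0.5) = (k₁/k₂)·C_R^0.5·C_E^0.5.
= (0.766×4.500×0.2570^0.5) / (0.0253×4.500^0.5) = 1.747/0.05367 = 32.6.
Since the desired path is higher order in R, keeping C_R high (PFR or concentrated feed) favours S.

32.6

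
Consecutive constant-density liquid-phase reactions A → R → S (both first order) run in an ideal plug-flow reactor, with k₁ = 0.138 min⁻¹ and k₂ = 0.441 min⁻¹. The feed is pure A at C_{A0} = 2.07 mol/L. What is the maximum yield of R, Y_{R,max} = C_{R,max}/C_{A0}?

At the optimum, C_{R,max}/C_{A0} = (k₁/k₂)^[k₂/(k₂−k₁)].
= (0.138/0.441)^(0.441/(0.441−0.138)) = (0.3129)^(1.455) = 0.1843.

0.184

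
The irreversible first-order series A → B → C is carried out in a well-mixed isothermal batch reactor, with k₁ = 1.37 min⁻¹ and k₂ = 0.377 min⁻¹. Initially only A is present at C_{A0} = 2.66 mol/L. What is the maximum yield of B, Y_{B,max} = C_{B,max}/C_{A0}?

0.613

At the optimum, C_{B,max}/C_{A0} = (k₁/k₂)^[k₂/(k₂−k₁)].
= (1.37/0.377)^(0.377/(0.377−1.37)) = (3.634)^(-0.3797) = 0.6127.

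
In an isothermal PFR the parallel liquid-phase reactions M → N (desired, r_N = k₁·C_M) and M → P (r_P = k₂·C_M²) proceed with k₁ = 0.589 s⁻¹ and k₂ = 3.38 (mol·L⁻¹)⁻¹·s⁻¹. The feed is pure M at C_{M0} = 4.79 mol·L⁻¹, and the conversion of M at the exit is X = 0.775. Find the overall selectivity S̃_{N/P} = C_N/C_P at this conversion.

C_M = C_{M0}(1−X) = 1.078 mol·L⁻¹.
Along a PFR/batch, dC_N/dC_M = −r_N/(r_N+r_P) = −k₁/(k₁+k₂·C_M).
Integrating from C_{M0} to C_M: C_N = (0.589/3.38)·ln[(0.589+3.38·4.79)/(0.589+3.38·1.08)] = 0.1743·ln(16.78/4.232) = 0.2400 mol·L⁻¹.
C_P = (C_{M0}−C_M)−C_N = 3.472 mol·L⁻¹; S̃_{N/P} = 0.2400/3.472 = 0.0691.

0.0691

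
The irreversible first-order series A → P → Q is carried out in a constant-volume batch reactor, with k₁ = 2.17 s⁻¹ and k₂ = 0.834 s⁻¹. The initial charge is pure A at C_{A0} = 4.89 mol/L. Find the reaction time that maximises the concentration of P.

0.716 s

Setting dC_P/dt = 0 gives t_opt = ln(k₂/k₁)/(k₂−k₁).
= ln(0.834/2.17)/(0.834−2.17) = ln(0.3843)/-1.336 = -0.9562/-1.336 = 0.716 s.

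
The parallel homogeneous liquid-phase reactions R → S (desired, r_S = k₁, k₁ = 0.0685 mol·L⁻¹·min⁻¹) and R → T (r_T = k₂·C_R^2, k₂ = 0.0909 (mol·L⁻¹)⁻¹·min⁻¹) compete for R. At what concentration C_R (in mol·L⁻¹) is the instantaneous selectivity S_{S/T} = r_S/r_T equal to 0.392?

S_{S/T} = (k₁/k₂)·C_R^-2 ⇒ C_R = (S·k₂/k₁)^(-0.5).
= (0.392×0.0909/0.0685)^(-0.5) = (0.5202)^(-0.5) = 1.39 mol·L⁻¹.

1.39 mol·L⁻¹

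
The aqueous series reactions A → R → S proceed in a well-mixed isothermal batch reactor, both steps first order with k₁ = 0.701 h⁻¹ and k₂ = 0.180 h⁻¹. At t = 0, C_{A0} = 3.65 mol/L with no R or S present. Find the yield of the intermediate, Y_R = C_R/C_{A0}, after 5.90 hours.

0.444

Solving the coupled first-order balances gives C_R(t) = [k₁/(k₂−k₁)]·C_{A0}·(e^(−k₁t) − e^(−k₂t)).
e^(−k₁t) = e^(−0.701×5.90) = e^(−4.136) = 0.01599; e^(−k₂t) = e^(−1.062) = 0.3458.
C_R = 0.701×3.65/(0.180−0.701) × (0.01599−0.3458) = (-4.911)×(-0.3298) = 1.620 mol/L.
Y_R = C_R/C_{A0} = 1.620/3.65 = 0.444.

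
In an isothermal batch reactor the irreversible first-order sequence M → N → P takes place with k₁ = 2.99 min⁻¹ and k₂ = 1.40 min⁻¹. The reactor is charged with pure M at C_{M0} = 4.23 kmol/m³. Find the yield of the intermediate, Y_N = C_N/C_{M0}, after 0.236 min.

0.423

For first-order series with pure M initially, C_N(t) = k₁C_{M0}/(k₂−k₁)·(e^(−k₁t) − e^(−k₂t)).
e^(−k₁t) = e^(−2.99×0.236) = e^(−0.7056) = 0.4938; e^(−k₂t) = e^(−0.3304) = 0.7186.
C_N = 2.99×4.23/(1.40−2.99) × (0.4938−0.7186) = (-7.955)×(-0.2248) = 1.789 kmol/m³.
Y_N = C_N/C_{M0} = 1.789/4.23 = 0.423.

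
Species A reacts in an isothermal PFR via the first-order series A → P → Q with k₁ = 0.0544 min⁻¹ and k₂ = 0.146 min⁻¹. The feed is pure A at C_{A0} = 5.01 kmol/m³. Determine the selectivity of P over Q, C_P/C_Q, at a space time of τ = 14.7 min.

The intermediate concentration in a first-order A→B→C sequence is C_P = k₁C_{A0}(e^(−k₁τ) − e^(−k₂τ))/(k₂−k₁).
e^(−k₁τ) = e^(−0.0544×14.7) = e^(−0.7997) = 0.4495; e^(−k₂τ) = e^(−2.146) = 0.1169.
C_P = 0.0544×5.01/(0.146−0.0544) × (0.4495−0.1169) = 2.975×0.3325 = 0.9894 kmol/m³.
C_A = C_{A0}e^(−k₁τ) = 2.252 kmol/m³, so C_Q = C_{A0}−C_A−C_P = 1.769 kmol/m³; C_P/C_Q = 0.559.

0.559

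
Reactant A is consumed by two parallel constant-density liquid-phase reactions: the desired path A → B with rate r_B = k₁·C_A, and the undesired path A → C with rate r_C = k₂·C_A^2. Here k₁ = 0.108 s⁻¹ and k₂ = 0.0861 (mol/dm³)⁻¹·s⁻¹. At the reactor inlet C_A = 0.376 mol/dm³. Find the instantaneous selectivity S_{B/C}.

3.34

S_{B/C} = r_B/r_C = (k₁·C_A)/(k₂·C_A^2) = (k₁/k₂)·C_A⁻¹.
= (0.108×0.3760) / (0.0861×0.3760^2) = 0.04061/0.01217 = 3.34.
The undesired path is higher order in A, so low C_A (CSTR or dilute feed) favours B.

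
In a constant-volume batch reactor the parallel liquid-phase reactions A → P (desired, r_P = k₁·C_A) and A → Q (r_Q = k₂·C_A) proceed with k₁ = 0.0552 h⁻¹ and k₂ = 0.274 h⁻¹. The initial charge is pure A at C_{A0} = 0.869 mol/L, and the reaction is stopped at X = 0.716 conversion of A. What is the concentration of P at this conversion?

0.104 mol/L

C_A = C_{A0}(1−X) = 0.2468 mol/L.
Both paths are first order in A, so the instantaneous fraction to P is constant: dC_P/d(−C_A) = k₁/(k₁+k₂) = 0.1677.
C_P = 0.1677·(C_{A0}−C_A) = 0.1677×0.6222 = 0.104 mol/L.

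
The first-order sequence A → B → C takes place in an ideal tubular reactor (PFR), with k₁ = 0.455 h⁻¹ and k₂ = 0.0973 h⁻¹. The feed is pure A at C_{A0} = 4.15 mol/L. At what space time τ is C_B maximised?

4.31 h

For first-order series the maximum of C_B occurs at τ_opt = ln(k₂/k₁)/(k₂−k₁).
= ln(0.0973/0.455)/(0.0973−0.455) = ln(0.2138)/-0.3577 = -1.542/-0.3577 = 4.31 h.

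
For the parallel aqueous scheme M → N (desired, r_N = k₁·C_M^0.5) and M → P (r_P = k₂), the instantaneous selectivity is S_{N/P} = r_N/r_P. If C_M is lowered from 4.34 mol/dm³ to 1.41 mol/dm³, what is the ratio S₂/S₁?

0.570

S_{N/P} = (k₁/k₂)·C_M^0.5, so S₂/S₁ = (C_{M,2}/C_{M,1})^0.5.
= (1.41/4.34)^0.5 = (0.3249)^0.5 = 0.570.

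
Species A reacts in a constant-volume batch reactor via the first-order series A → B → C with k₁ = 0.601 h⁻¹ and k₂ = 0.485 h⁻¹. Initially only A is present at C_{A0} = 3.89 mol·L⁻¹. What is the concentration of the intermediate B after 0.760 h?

Solving the coupled first-order balances gives C_B(t) = [k₁/(k₂−k₁)]·C_{A0}·(e^(−k₁t) − e^(−k₂t)).
e^(−k₁t) = e^(−0.601×0.760) = e^(−0.4568) = 0.6333; e^(−k₂t) = e^(−0.3686) = 0.6917.
C_B = 0.601×3.89/(0.485−0.601) × (0.6333−0.6917) = (-20.15)×(-0.05837) = 1.176 mol·L⁻¹.

1.18 mol·L⁻¹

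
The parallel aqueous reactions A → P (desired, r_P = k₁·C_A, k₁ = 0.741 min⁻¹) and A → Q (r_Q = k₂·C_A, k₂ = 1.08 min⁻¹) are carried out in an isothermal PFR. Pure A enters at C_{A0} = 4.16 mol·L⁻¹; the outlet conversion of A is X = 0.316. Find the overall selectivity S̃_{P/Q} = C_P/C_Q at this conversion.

0.686

C_A = C_{A0}(1−X) = 2.845 mol·L⁻¹.
Both paths are first order in A, so the instantaneous fraction to P is constant: dC_P/d(−C_A) = k₁/(k₁+k₂) = 0.4069.
C_P = 0.4069·(C_{A0}−C_A) = 0.4069×1.315 = 0.535 mol·L⁻¹.
C_Q = (C_{A0}−C_A)−C_P = 0.7796 mol·L⁻¹; S̃_{P/Q} = 0.5349/0.7796 = 0.686.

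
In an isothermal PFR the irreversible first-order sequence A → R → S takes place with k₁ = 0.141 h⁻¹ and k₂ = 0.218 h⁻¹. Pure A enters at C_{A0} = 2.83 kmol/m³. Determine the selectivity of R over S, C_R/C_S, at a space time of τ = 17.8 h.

Solving the coupled first-order balances gives C_R(τ) = [k₁/(k₂−k₁)]·C_{A0}·(e^(−k₁τ) − e^(−k₂τ)).
e^(−k₁τ) = e^(−0.141×17.8) = e^(−2.510) = 0.08128; e^(−k₂τ) = e^(−3.880) = 0.02064.
C_R = 0.141×2.83/(0.218−0.141) × (0.08128−0.02064) = 5.182×0.06064 = 0.3143 kmol/m³.
C_A = C_{A0}e^(−k₁τ) = 0.2300 kmol/m³, so C_S = C_{A0}−C_A−C_R = 2.286 kmol/m³; C_R/C_S = 0.137.

0.137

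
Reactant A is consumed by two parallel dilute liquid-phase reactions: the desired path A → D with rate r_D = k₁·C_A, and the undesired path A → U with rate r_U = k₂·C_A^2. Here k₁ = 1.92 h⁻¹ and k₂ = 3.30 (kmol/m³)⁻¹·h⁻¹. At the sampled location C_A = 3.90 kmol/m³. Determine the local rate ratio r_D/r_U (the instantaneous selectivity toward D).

S_{D/U} = r_D/r_U = (k₁·C_A)/(k₂·C_A^2) = (k₁/k₂)·C_A⁻¹.
= (1.92×3.900) / (3.30×3.900^2) = 7.488/50.19 = 0.149.

0.149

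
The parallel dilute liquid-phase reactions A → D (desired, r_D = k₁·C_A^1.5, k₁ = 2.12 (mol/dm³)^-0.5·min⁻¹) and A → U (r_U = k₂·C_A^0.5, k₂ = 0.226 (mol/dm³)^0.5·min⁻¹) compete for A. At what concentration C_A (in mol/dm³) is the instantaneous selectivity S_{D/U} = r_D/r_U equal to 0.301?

0.0321 mol/dm³

S_{D/U} = (k₁/k₂)·C_A ⇒ C_A = S·k₂/k₁.
= 0.301×0.226/2.12 = 0.0321 mol/dm³.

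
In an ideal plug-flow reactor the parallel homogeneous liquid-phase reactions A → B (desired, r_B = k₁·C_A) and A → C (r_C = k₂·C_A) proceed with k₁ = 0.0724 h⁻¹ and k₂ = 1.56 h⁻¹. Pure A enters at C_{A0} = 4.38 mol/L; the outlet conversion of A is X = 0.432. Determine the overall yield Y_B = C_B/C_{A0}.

C_A = C_{A0}(1−X) = 2.488 mol/L.
Both paths are first order in A, so the instantaneous fraction to B is constant: dC_B/d(−C_A) = k₁/(k₁+k₂) = 0.04435.
C_B = 0.04435·(C_{A0}−C_A) = 0.04435×1.892 = 0.0839 mol/L.
Y_B = C_B/C_{A0} = 0.08392/4.38 = 0.0192.

0.0192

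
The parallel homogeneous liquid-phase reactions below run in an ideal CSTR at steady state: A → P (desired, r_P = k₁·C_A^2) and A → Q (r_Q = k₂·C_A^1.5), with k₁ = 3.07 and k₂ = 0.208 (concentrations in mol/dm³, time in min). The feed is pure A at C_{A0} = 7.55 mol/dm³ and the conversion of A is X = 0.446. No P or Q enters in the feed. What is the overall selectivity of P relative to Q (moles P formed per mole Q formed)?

Exit C_A = C_{A0}(1−X) = 7.55×0.554 = 4.183 mol/dm³.
In a CSTR the entire volume is at exit conditions, so r_P = 3.07×4.183^2 = 53.71 and r_Q = 0.208×4.183^1.5 = 1.779.
Overall selectivity = C_P/C_Q = r_Pτ/(r_Qτ) = r_P/r_Q = 30.2.

30.2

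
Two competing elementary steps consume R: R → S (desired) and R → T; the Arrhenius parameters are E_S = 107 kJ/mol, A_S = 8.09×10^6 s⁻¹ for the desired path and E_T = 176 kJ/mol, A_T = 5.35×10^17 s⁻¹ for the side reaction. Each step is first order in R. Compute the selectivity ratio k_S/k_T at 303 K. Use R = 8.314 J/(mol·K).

11.9

k_S/k_T = (A_S/A_T)·exp[−(E_S−E_T)/(RT)] = (A_S/A_T)·exp[(E_T−E_S)/(RT)].
(E_T−E_S)/(RT) = (176−107)×10³/(8.314×303) = 69000/2519 = 27.39.
k_S/k_T = (8.09×10^6/5.35×10^17)·exp(27.39) = 1.512×10^-11 × 7.860×10^11 = 11.9.
Since E_S < E_T, lowering the temperature improves selectivity toward S.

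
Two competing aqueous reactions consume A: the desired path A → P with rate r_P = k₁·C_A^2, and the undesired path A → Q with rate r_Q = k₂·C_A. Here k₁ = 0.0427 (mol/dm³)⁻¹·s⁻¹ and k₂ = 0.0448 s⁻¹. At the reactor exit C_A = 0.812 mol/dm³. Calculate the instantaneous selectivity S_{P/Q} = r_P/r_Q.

S_{P/Q} = r_P/r_Q = (k₁·C_A^2)/(k₂·C_A) = (k₁/k₂)·C_A.
= (0.0427×0.8120^2) / (0.0448×0.8120) = 0.02815/0.03638 = 0.774.
Since the desired path is higher order in A, keeping C_A high (PFR or concentrated feed) favours P.

0.774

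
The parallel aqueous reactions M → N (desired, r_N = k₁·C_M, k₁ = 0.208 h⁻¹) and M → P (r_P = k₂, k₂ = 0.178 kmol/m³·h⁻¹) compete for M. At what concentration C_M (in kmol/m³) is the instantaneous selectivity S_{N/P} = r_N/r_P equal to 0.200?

S_{N/P} = (k₁/k₂)·C_M ⇒ C_M = S·k₂/k₁.
= 0.200×0.178/0.208 = 0.171 kmol/m³.

0.171 kmol/m³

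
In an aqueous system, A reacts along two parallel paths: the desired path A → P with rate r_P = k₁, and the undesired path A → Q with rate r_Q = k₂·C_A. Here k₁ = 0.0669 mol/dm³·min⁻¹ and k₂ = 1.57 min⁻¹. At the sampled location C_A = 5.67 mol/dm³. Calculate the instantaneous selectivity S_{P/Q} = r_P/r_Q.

0.00752

S_{P/Q} = r_P/r_Q = (k₁)/(k₂·C_A) = (k₁/k₂)·C_A⁻¹.
= (0.0669) / (1.57×5.670) = 0.06690/8.902 = 0.00752.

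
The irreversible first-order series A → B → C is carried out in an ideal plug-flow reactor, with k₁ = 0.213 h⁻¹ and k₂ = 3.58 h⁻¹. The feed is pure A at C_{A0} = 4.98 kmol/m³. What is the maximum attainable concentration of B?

For a first-order series the maximum intermediate yield is C_{B,max}/C_{A0} = (k₁/k₂)^[k₂/(k₂−k₁)].
= (0.213/3.58)^(3.58/(3.58−0.213)) = (0.05950)^(1.063) = 0.04977.
C_{B,max} = 0.04977×4.98 = 0.248 kmol/m³.

0.248 kmol/m³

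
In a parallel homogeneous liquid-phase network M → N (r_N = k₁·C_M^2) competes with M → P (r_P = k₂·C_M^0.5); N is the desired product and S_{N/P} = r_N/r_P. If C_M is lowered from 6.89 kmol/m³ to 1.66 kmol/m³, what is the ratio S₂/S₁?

0.118

S_{N/P} = (k₁/k₂)·C_M^1.5, so S₂/S₁ = (C_{M,2}/C_{M,1})^1.5.
= (1.66/6.89)^1.5 = (0.2409)^1.5 = 0.118.
Selectivity toward N falls as C_M falls — high-concentration operation is favoured.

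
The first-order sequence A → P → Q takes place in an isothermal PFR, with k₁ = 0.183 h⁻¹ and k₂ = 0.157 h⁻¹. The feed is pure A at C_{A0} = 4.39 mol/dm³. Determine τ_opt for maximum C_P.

5.89 h

The intermediate peaks when r₁ = r₂, i.e. k₁e^(−k₁τ) = k₂e^(−k₂τ), giving τ_opt = ln(k₂/k₁)/(k₂−k₁).
= ln(0.157/0.183)/(0.157−0.183) = ln(0.8579)/-0.02600 = -0.1532/-0.02600 = 5.89 h.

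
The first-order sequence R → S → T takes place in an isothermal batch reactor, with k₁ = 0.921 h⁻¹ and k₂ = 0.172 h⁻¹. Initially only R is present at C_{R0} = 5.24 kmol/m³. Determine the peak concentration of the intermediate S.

3.56 kmol/m³

Evaluating C_S at t_opt = ln(k₂/k₁)/(k₂−k₁) gives C_{S,max}/C_{R0} = (k₁/k₂)^[k₂/(k₂−k₁)].
= (0.921/0.172)^(0.172/(0.172−0.921)) = (5.355)^(-0.2296) = 0.6802.
C_{S,max} = 0.6802×5.24 = 3.56 kmol/m³.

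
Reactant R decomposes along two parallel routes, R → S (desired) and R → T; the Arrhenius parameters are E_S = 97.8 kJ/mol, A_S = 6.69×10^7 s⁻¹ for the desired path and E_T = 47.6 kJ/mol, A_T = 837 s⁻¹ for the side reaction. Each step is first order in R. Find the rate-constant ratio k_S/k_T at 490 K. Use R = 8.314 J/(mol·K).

k_S/k_T = (A_S/A_T)·exp[−(E_S−E_T)/(RT)] = (A_S/A_T)·exp[(E_T−E_S)/(RT)].
(E_T−E_S)/(RT) = (47.6−97.8)×10³/(8.314×490) = -50200/4074 = -12.32.
k_S/k_T = (6.69×10^7/837)·exp(-12.32) = 79928 × 4.451×10^-6 = 0.356.
Since E_S > E_T, raising the temperature improves selectivity toward S.

0.356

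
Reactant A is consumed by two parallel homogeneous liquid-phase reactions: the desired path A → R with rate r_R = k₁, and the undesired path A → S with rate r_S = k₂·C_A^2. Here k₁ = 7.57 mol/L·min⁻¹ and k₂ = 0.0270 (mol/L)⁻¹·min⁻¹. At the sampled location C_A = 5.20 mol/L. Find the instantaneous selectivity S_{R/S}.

10.4

S_{R/S} = r_R/r_S = (k₁)/(k₂·C_A^2) = (k₁/k₂)·C_A^-2.
= (7.57) / (0.0270×5.200^2) = 7.570/0.7301 = 10.4.
The undesired path is higher order in A, so low C_A (CSTR or dilute feed) favours R.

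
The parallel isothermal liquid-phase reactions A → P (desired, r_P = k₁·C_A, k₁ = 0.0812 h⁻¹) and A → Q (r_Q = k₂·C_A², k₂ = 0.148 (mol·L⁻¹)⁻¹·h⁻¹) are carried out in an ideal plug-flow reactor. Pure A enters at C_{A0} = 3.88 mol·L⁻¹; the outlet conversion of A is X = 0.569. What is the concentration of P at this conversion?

0.379 mol·L⁻¹

C_A = C_{A0}(1−X) = 1.672 mol·L⁻¹.
Along a PFR/batch, dC_P/dC_A = −r_P/(r_P+r_Q) = −k₁/(k₁+k₂·C_A).
Integrating from C_{A0} to C_A: C_P = (0.0812/0.148)·ln[(0.0812+0.148·3.88)/(0.0812+0.148·1.67)] = 0.5486·ln(0.6554/0.3287) = 0.3787 mol·L⁻¹.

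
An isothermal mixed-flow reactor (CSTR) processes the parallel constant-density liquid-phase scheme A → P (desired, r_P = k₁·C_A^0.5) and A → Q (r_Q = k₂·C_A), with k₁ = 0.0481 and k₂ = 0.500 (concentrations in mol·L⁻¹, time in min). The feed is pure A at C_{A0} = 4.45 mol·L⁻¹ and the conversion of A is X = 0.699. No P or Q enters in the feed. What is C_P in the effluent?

Exit C_A = C_{A0}(1−X) = 4.45×0.301 = 1.339 mol·L⁻¹.
In a CSTR the entire volume is at exit conditions, so r_P = 0.0481×1.339^0.5 = 0.05567 and r_Q = 0.500×1.339 = 0.6697.
Fraction of consumed A going to P: r_P/(r_P+r_Q) = 0.07674.
C_P = 0.07674·C_{A0}·X = 0.07674×4.45×0.699 = 0.239 mol·L⁻¹.

0.239 mol·L⁻¹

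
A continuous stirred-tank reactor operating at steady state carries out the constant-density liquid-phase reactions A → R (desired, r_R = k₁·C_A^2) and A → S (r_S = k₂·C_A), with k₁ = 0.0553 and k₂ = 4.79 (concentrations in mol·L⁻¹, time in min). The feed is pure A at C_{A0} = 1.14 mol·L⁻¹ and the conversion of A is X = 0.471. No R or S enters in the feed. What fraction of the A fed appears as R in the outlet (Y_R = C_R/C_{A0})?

Exit C_A = C_{A0}(1−X) = 1.14×0.529 = 0.6031 mol·L⁻¹.
Rates in a CSTR are evaluated at the outlet concentration: r_R = 0.0553×0.6031^2 = 0.02011, r_S = 4.79×0.6031 = 2.889.
Fraction of consumed A going to R: r_R/(r_R+r_S) = 0.006914.
C_R = 0.006914·C_{A0}·X = 0.006914×1.14×0.471 = 0.00371 mol·L⁻¹; Y_R = C_R/C_{A0} = 0.00326.

0.00326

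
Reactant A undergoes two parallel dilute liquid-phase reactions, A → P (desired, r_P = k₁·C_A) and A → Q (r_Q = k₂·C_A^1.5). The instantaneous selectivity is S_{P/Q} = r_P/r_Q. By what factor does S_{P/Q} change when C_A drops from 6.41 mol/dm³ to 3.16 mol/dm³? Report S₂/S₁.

1.42

S_{P/Q} = (k₁/k₂)·C_A^-0.5, so S₂/S₁ = (C_{A,2}/C_{A,1})^-0.5.
= (3.16/6.41)^(-0.5) = (0.4930)^(-0.5) = 1.42.
Selectivity toward P rises as C_A falls — low-concentration operation is favoured.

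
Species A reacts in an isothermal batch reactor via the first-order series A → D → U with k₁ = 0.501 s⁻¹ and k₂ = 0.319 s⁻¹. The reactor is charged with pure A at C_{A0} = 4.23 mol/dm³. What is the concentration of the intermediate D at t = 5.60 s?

Solving the coupled first-order balances gives C_D(t) = [k₁/(k₂−k₁)]·C_{A0}·(e^(−k₁t) − e^(−k₂t)).
e^(−k₁t) = e^(−0.501×5.60) = e^(−2.806) = 0.06047; e^(−k₂t) = e^(−1.786) = 0.1676.
C_D = 0.501×4.23/(0.319−0.501) × (0.06047−0.1676) = (-11.64)×(-0.1071) = 1.247 mol/dm³.

1.25 mol/dm³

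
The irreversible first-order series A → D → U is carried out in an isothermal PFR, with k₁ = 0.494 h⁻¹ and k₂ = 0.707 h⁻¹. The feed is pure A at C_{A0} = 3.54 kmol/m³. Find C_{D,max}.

At the optimum, C_{D,max}/C_{A0} = (k₁/k₂)^[k₂/(k₂−k₁)].
= (0.494/0.707)^(0.707/(0.707−0.494)) = (0.6987)^(3.319) = 0.3042.
C_{D,max} = 0.3042×3.54 = 1.08 kmol/m³.

1.08 kmol/m³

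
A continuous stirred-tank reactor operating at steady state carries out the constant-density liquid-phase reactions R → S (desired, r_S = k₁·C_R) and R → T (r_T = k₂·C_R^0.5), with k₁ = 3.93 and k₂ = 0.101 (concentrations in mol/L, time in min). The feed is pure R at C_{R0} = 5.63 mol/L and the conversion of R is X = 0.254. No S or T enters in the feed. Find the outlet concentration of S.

1.41 mol/L

Exit C_R = C_{R0}(1−X) = 5.63×0.746 = 4.200 mol/L.
In a CSTR the entire volume is at exit conditions, so r_S = 3.93×4.200 = 16.51 and r_T = 0.101×4.200^0.5 = 0.2070.
Fraction of consumed R going to S: r_S/(r_S+r_T) = 0.9876.
C_S = 0.9876·C_{R0}·X = 0.9876×5.63×0.254 = 1.41 mol/L.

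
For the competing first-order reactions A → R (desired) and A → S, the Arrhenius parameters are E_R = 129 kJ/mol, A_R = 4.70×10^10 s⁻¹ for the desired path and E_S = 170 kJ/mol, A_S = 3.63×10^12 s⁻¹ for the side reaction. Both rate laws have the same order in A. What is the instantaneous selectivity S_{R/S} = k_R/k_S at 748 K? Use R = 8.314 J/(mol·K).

9.45

Since both paths have the same order in A, the concentration cancels and S_{R/S} = k_R/k_S = (A_R/A_S)·exp[(E_S−E_R)/(RT)].
(E_S−E_R)/(RT) = (170−129)×10³/(8.314×748) = 41000/6219 = 6.593.
k_R/k_S = (4.70×10^10/3.63×10^12)·exp(6.593) = 0.01295 × 729.8 = 9.45.
Since E_R < E_S, lowering the temperature improves selectivity toward R.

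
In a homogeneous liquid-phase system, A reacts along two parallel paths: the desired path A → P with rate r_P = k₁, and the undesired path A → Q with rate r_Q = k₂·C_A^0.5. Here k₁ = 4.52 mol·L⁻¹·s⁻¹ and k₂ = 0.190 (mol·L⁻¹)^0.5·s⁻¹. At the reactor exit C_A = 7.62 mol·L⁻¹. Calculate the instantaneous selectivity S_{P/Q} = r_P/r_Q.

S_{P/Q} = r_P/r_Q = (k₁)/(k₂·C_A^0.5) = (k₁/k₂)·C_A^-0.5.
= (4.52) / (0.190×7.620^0.5) = 4.520/0.5245 = 8.62.

8.62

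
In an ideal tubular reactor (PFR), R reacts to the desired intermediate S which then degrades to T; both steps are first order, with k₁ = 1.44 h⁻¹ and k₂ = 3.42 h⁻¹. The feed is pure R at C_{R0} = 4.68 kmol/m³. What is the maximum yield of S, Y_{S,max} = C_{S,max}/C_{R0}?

For a first-order series the maximum intermediate yield is C_{S,max}/C_{R0} = (k₁/k₂)^[k₂/(k₂−k₁)].
= (1.44/3.42)^(3.42/(3.42−1.44)) = (0.4211)^(1.727) = 0.2245.

0.224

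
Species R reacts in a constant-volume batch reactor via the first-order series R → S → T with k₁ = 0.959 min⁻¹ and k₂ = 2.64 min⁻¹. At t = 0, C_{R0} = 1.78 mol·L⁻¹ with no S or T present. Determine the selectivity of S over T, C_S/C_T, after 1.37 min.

The intermediate concentration in a first-order A→B→C sequence is C_S = k₁C_{R0}(e^(−k₁t) − e^(−k₂t))/(k₂−k₁).
e^(−k₁t) = e^(−0.959×1.37) = e^(−1.314) = 0.2688; e^(−k₂t) = e^(−3.617) = 0.02687.
C_S = 0.959×1.78/(2.64−0.959) × (0.2688−0.02687) = 1.015×0.2419 = 0.2457 mol·L⁻¹.
C_R = C_{R0}e^(−k₁t) = 0.4784 mol·L⁻¹, so C_T = C_{R0}−C_R−C_S = 1.056 mol·L⁻¹; C_S/C_T = 0.233.

0.233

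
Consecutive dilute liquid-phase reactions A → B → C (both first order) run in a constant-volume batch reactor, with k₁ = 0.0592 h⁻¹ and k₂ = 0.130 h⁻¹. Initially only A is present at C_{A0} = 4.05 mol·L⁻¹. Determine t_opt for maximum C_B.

11.1 h

Setting dC_B/dt = 0 gives t_opt = ln(k₂/k₁)/(k₂−k₁).
= ln(0.130/0.0592)/(0.130−0.0592) = ln(2.196)/0.07080 = 0.7866/0.07080 = 11.1 h.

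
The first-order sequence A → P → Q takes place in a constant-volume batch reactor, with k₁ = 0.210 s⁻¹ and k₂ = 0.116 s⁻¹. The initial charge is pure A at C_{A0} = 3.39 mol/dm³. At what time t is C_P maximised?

For first-order series the maximum of C_P occurs at t_opt = ln(k₂/k₁)/(k₂−k₁).
= ln(0.116/0.210)/(0.116−0.210) = ln(0.5524)/-0.09400 = -0.5935/-0.09400 = 6.31 s.

6.31 s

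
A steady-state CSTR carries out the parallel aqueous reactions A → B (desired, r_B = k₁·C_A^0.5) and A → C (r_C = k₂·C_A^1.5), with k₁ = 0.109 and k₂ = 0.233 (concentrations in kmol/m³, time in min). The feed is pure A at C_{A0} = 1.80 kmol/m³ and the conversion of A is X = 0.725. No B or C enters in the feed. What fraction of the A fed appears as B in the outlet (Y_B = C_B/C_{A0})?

Exit C_A = C_{A0}(1−X) = 1.80×0.275 = 0.4950 kmol/m³.
In a CSTR the entire volume is at exit conditions, so r_B = 0.109×0.4950^0.5 = 0.07669 and r_C = 0.233×0.4950^1.5 = 0.08115.
Fraction of consumed A going to B: r_B/(r_B+r_C) = 0.4859.
C_B = 0.4859·C_{A0}·X = 0.4859×1.80×0.725 = 0.634 kmol/m³; Y_B = C_B/C_{A0} = 0.352.

0.352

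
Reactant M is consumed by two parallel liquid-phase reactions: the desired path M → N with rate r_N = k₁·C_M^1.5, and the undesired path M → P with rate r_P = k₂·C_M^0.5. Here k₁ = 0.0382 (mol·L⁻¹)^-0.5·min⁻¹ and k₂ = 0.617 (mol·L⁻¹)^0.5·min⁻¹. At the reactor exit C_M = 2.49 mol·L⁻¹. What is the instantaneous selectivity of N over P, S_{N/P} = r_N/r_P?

0.154

S_{N/P} = r_N/r_P = (k₁·C_M^1.5)/(k₂·C_M^0.5) = (k₁/k₂)·C_M.
= (0.0382×2.490^1.5) / (0.617×2.490^0.5) = 0.1501/0.9736 = 0.154.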